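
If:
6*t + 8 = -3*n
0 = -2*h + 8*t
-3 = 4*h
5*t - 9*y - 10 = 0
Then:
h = -3/4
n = -55/24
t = -3/16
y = -175/144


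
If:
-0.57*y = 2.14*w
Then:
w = -0.266355140186916*y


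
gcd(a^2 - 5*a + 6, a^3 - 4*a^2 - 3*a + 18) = a - 3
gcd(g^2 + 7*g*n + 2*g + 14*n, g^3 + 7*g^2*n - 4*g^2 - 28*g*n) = g + 7*n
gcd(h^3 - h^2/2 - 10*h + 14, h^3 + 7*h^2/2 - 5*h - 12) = h - 2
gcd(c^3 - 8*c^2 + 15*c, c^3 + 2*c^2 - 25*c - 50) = c - 5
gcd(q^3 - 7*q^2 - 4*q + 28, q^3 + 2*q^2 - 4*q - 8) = q^2 - 4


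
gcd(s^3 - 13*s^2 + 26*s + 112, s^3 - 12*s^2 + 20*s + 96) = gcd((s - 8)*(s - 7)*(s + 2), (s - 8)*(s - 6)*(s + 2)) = s^2 - 6*s - 16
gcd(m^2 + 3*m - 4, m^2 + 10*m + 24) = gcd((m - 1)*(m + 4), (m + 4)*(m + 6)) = m + 4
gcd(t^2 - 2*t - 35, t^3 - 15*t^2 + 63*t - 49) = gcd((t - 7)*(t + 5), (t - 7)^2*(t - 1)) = t - 7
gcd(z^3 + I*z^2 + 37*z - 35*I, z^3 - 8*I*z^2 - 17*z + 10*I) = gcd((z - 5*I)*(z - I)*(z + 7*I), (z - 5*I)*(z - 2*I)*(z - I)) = z^2 - 6*I*z - 5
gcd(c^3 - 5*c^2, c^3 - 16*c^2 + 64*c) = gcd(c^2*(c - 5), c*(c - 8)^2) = c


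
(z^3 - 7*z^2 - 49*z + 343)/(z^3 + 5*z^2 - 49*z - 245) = (z - 7)/(z + 5)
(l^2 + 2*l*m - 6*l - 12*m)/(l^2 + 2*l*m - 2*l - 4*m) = (l - 6)/(l - 2)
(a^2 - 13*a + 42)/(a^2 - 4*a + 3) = (a^2 - 13*a + 42)/(a^2 - 4*a + 3)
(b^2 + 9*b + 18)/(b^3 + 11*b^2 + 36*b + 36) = 1/(b + 2)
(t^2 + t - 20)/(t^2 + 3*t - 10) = (t - 4)/(t - 2)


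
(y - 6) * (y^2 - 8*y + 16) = y^3 - 14*y^2 + 64*y - 96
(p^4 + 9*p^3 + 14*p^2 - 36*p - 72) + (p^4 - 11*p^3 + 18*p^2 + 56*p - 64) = 2*p^4 - 2*p^3 + 32*p^2 + 20*p - 136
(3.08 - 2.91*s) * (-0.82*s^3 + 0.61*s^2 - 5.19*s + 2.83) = 2.3862*s^4 - 4.3007*s^3 + 16.9817*s^2 - 24.2205*s + 8.7164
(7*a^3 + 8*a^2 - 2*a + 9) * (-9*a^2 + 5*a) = -63*a^5 - 37*a^4 + 58*a^3 - 91*a^2 + 45*a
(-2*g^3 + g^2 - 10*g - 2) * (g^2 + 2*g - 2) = -2*g^5 - 3*g^4 - 4*g^3 - 24*g^2 + 16*g + 4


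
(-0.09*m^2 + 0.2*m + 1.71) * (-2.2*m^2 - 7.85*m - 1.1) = 0.198*m^4 + 0.2665*m^3 - 5.233*m^2 - 13.6435*m - 1.881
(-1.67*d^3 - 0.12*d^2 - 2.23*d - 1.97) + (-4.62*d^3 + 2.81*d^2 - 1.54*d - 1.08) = -6.29*d^3 + 2.69*d^2 - 3.77*d - 3.05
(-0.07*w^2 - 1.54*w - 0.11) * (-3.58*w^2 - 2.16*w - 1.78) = 0.2506*w^4 + 5.6644*w^3 + 3.8448*w^2 + 2.9788*w + 0.1958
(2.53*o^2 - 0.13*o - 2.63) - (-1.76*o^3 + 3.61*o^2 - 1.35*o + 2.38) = 1.76*o^3 - 1.08*o^2 + 1.22*o - 5.01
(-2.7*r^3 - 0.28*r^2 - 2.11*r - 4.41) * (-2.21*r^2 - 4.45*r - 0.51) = 5.967*r^5 + 12.6338*r^4 + 7.2861*r^3 + 19.2784*r^2 + 20.7006*r + 2.2491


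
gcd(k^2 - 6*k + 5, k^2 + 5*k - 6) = k - 1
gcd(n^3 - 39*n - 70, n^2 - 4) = n + 2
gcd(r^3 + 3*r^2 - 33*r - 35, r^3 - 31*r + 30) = r - 5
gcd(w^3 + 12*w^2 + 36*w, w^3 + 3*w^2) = w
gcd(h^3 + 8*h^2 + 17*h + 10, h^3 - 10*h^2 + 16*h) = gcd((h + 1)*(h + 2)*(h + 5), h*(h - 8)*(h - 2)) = 1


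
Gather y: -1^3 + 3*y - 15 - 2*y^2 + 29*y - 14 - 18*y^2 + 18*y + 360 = -20*y^2 + 50*y + 330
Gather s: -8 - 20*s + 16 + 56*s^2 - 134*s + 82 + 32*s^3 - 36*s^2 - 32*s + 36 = 32*s^3 + 20*s^2 - 186*s + 126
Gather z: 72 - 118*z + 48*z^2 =48*z^2 - 118*z + 72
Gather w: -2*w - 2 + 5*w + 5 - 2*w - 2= w + 1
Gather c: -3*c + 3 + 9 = 12 - 3*c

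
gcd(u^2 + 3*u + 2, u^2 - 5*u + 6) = 1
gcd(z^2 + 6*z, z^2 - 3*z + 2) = 1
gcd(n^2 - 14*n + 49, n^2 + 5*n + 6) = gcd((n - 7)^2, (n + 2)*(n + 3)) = 1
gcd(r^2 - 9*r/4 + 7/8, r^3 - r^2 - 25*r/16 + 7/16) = r - 7/4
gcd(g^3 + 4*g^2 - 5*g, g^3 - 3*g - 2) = 1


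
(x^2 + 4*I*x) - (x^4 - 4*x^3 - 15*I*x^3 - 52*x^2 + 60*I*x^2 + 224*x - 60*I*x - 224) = -x^4 + 4*x^3 + 15*I*x^3 + 53*x^2 - 60*I*x^2 - 224*x + 64*I*x + 224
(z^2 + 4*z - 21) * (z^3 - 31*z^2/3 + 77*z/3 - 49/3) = z^5 - 19*z^4/3 - 110*z^3/3 + 910*z^2/3 - 1813*z/3 + 343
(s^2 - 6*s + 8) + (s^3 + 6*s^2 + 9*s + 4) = s^3 + 7*s^2 + 3*s + 12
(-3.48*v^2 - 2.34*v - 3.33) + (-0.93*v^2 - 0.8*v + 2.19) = -4.41*v^2 - 3.14*v - 1.14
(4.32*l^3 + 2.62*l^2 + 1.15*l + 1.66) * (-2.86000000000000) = -12.3552*l^3 - 7.4932*l^2 - 3.289*l - 4.7476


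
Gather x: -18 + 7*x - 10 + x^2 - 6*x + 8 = x^2 + x - 20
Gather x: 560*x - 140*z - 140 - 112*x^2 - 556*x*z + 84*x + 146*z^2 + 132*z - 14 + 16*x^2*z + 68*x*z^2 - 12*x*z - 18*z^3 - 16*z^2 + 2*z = x^2*(16*z - 112) + x*(68*z^2 - 568*z + 644) - 18*z^3 + 130*z^2 - 6*z - 154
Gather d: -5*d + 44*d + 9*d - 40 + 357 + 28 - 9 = 48*d + 336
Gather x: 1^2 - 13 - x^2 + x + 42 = -x^2 + x + 30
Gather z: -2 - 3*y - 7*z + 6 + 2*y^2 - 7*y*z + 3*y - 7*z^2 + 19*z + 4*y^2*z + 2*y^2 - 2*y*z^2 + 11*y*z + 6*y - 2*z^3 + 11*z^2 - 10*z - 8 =4*y^2 + 6*y - 2*z^3 + z^2*(4 - 2*y) + z*(4*y^2 + 4*y + 2) - 4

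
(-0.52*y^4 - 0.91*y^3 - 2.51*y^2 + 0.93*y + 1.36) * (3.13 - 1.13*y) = 0.5876*y^5 - 0.5993*y^4 - 0.0120000000000005*y^3 - 8.9072*y^2 + 1.3741*y + 4.2568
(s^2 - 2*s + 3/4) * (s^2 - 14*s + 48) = s^4 - 16*s^3 + 307*s^2/4 - 213*s/2 + 36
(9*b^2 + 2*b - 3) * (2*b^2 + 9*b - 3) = 18*b^4 + 85*b^3 - 15*b^2 - 33*b + 9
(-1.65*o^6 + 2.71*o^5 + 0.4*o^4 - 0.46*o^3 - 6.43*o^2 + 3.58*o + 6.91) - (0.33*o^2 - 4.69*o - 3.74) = -1.65*o^6 + 2.71*o^5 + 0.4*o^4 - 0.46*o^3 - 6.76*o^2 + 8.27*o + 10.65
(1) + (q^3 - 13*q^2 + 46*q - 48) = q^3 - 13*q^2 + 46*q - 47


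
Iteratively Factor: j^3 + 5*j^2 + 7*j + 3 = (j + 1)*(j^2 + 4*j + 3) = (j + 1)^2*(j + 3)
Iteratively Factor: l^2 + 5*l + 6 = (l + 3)*(l + 2)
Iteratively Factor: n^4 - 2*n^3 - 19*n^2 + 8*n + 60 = (n + 3)*(n^3 - 5*n^2 - 4*n + 20) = (n - 5)*(n + 3)*(n^2 - 4) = (n - 5)*(n + 2)*(n + 3)*(n - 2)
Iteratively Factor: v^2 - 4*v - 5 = (v + 1)*(v - 5)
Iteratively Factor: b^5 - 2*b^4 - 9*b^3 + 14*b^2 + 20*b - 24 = (b + 2)*(b^4 - 4*b^3 - b^2 + 16*b - 12) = (b + 2)^2*(b^3 - 6*b^2 + 11*b - 6) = (b - 1)*(b + 2)^2*(b^2 - 5*b + 6) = (b - 3)*(b - 1)*(b + 2)^2*(b - 2)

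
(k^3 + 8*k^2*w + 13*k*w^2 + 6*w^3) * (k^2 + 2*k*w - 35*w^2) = k^5 + 10*k^4*w - 6*k^3*w^2 - 248*k^2*w^3 - 443*k*w^4 - 210*w^5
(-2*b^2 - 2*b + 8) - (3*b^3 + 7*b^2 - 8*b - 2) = -3*b^3 - 9*b^2 + 6*b + 10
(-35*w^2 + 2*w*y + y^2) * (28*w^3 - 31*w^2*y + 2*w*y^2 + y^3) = -980*w^5 + 1141*w^4*y - 104*w^3*y^2 - 62*w^2*y^3 + 4*w*y^4 + y^5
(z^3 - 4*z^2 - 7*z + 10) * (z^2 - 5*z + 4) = z^5 - 9*z^4 + 17*z^3 + 29*z^2 - 78*z + 40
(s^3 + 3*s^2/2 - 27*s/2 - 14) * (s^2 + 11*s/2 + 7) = s^5 + 7*s^4 + 7*s^3/4 - 311*s^2/4 - 343*s/2 - 98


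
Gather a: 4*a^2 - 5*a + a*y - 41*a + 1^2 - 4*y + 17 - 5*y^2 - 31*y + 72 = 4*a^2 + a*(y - 46) - 5*y^2 - 35*y + 90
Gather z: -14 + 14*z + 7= 14*z - 7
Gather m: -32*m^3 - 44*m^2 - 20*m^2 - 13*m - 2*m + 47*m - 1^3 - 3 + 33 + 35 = -32*m^3 - 64*m^2 + 32*m + 64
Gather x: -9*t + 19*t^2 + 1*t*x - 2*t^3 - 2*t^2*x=-2*t^3 + 19*t^2 - 9*t + x*(-2*t^2 + t)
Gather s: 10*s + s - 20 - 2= 11*s - 22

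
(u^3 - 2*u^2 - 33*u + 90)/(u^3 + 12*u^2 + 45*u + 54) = (u^2 - 8*u + 15)/(u^2 + 6*u + 9)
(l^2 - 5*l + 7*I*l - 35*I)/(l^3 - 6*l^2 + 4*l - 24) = (l^2 + l*(-5 + 7*I) - 35*I)/(l^3 - 6*l^2 + 4*l - 24)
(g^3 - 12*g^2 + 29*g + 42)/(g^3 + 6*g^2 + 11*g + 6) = (g^2 - 13*g + 42)/(g^2 + 5*g + 6)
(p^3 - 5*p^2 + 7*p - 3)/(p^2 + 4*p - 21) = (p^2 - 2*p + 1)/(p + 7)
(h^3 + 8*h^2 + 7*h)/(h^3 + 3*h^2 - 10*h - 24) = h*(h^2 + 8*h + 7)/(h^3 + 3*h^2 - 10*h - 24)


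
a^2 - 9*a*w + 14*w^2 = (a - 7*w)*(a - 2*w)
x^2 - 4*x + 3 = (x - 3)*(x - 1)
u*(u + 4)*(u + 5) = u^3 + 9*u^2 + 20*u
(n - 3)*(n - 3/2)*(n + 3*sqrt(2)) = n^3 - 9*n^2/2 + 3*sqrt(2)*n^2 - 27*sqrt(2)*n/2 + 9*n/2 + 27*sqrt(2)/2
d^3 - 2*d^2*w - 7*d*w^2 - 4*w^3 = (d - 4*w)*(d + w)^2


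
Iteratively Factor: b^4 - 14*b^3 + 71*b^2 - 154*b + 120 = (b - 5)*(b^3 - 9*b^2 + 26*b - 24) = (b - 5)*(b - 3)*(b^2 - 6*b + 8) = (b - 5)*(b - 3)*(b - 2)*(b - 4)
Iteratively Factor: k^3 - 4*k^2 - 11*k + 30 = (k - 5)*(k^2 + k - 6) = (k - 5)*(k - 2)*(k + 3)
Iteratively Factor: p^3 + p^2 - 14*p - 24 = (p + 2)*(p^2 - p - 12) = (p + 2)*(p + 3)*(p - 4)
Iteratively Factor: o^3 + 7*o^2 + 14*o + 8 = (o + 1)*(o^2 + 6*o + 8) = (o + 1)*(o + 4)*(o + 2)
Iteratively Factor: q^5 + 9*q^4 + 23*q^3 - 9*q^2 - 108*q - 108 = (q + 3)*(q^4 + 6*q^3 + 5*q^2 - 24*q - 36) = (q - 2)*(q + 3)*(q^3 + 8*q^2 + 21*q + 18) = (q - 2)*(q + 3)^2*(q^2 + 5*q + 6) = (q - 2)*(q + 2)*(q + 3)^2*(q + 3)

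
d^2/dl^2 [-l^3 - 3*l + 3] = -6*l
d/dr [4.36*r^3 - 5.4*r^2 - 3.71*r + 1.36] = 13.08*r^2 - 10.8*r - 3.71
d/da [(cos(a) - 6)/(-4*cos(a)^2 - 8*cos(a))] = (-sin(a) + 12*sin(a)/cos(a)^2 + 12*tan(a))/(4*(cos(a) + 2)^2)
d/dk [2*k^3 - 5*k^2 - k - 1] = 6*k^2 - 10*k - 1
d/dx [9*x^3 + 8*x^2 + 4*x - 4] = 27*x^2 + 16*x + 4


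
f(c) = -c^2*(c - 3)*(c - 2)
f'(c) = -c^2*(c - 3) - c^2*(c - 2) - 2*c*(c - 3)*(c - 2) = c*(-4*c^2 + 15*c - 12)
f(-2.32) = -123.70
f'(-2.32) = 158.52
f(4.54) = -80.62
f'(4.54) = -119.61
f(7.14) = -1084.83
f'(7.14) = -776.96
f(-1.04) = -13.28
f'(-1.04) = 33.20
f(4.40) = -65.05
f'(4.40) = -103.14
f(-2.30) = -120.56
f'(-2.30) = 155.62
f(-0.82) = -7.24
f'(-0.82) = 22.13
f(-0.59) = -3.24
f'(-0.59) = 13.12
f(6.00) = -432.00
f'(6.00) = -396.00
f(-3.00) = -270.00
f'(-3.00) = 279.00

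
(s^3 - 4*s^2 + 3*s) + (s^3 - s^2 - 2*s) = 2*s^3 - 5*s^2 + s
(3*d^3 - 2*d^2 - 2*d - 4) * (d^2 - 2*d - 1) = 3*d^5 - 8*d^4 - d^3 + 2*d^2 + 10*d + 4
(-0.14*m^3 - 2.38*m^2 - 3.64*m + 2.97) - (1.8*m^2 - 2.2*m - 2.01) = -0.14*m^3 - 4.18*m^2 - 1.44*m + 4.98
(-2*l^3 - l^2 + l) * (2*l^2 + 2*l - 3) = -4*l^5 - 6*l^4 + 6*l^3 + 5*l^2 - 3*l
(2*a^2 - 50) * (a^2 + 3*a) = 2*a^4 + 6*a^3 - 50*a^2 - 150*a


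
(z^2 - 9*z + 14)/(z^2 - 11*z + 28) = (z - 2)/(z - 4)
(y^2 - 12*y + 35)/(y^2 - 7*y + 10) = (y - 7)/(y - 2)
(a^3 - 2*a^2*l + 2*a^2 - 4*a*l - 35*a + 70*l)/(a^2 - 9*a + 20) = (a^2 - 2*a*l + 7*a - 14*l)/(a - 4)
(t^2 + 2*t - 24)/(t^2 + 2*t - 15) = (t^2 + 2*t - 24)/(t^2 + 2*t - 15)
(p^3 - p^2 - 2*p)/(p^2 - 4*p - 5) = p*(p - 2)/(p - 5)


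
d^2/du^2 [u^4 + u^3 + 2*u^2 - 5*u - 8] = 12*u^2 + 6*u + 4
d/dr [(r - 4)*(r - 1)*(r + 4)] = 3*r^2 - 2*r - 16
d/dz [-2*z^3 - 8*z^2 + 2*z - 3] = -6*z^2 - 16*z + 2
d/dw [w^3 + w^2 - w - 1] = 3*w^2 + 2*w - 1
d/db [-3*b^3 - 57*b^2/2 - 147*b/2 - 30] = -9*b^2 - 57*b - 147/2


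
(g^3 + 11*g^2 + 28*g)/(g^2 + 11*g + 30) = g*(g^2 + 11*g + 28)/(g^2 + 11*g + 30)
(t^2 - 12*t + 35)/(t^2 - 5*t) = (t - 7)/t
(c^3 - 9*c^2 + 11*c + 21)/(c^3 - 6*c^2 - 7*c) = (c - 3)/c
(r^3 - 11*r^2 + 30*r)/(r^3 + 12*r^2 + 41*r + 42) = r*(r^2 - 11*r + 30)/(r^3 + 12*r^2 + 41*r + 42)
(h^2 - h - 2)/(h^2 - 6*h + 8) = (h + 1)/(h - 4)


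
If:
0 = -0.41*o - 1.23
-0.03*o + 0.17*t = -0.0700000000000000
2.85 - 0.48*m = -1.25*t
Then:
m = 3.49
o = -3.00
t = -0.94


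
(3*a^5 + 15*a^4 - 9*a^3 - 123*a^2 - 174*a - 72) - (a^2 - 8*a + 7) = 3*a^5 + 15*a^4 - 9*a^3 - 124*a^2 - 166*a - 79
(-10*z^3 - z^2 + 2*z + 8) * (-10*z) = 100*z^4 + 10*z^3 - 20*z^2 - 80*z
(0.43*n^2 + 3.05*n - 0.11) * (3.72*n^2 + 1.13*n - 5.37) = 1.5996*n^4 + 11.8319*n^3 + 0.7282*n^2 - 16.5028*n + 0.5907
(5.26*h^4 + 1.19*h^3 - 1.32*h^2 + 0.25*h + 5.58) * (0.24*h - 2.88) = 1.2624*h^5 - 14.8632*h^4 - 3.744*h^3 + 3.8616*h^2 + 0.6192*h - 16.0704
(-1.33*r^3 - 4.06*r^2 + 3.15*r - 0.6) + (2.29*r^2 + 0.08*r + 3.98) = -1.33*r^3 - 1.77*r^2 + 3.23*r + 3.38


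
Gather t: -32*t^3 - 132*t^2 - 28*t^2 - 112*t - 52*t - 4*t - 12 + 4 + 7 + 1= -32*t^3 - 160*t^2 - 168*t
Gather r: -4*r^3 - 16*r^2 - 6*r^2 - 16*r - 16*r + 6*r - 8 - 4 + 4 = -4*r^3 - 22*r^2 - 26*r - 8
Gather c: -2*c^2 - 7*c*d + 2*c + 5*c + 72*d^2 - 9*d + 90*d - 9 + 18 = -2*c^2 + c*(7 - 7*d) + 72*d^2 + 81*d + 9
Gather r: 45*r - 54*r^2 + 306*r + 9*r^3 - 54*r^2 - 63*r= 9*r^3 - 108*r^2 + 288*r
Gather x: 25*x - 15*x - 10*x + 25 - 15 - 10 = 0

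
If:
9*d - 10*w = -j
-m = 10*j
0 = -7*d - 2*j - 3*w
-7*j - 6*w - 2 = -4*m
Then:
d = 46/4493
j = -194/4493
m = 1940/4493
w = 22/4493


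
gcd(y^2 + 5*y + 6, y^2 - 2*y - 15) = y + 3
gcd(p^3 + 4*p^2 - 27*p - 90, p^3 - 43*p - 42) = p + 6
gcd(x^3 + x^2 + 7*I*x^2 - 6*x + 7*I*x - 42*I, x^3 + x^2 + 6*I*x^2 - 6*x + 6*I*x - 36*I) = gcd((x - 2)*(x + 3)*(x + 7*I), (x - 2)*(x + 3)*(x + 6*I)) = x^2 + x - 6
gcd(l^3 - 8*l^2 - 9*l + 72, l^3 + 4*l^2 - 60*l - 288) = l - 8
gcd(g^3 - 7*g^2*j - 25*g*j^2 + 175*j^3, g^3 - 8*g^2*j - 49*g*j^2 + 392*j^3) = g - 7*j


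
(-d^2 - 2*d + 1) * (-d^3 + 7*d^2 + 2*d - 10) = d^5 - 5*d^4 - 17*d^3 + 13*d^2 + 22*d - 10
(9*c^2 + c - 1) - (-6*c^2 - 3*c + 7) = 15*c^2 + 4*c - 8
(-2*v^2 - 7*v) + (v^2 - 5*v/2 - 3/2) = -v^2 - 19*v/2 - 3/2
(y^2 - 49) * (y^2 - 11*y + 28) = y^4 - 11*y^3 - 21*y^2 + 539*y - 1372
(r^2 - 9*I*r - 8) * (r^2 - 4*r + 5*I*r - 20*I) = r^4 - 4*r^3 - 4*I*r^3 + 37*r^2 + 16*I*r^2 - 148*r - 40*I*r + 160*I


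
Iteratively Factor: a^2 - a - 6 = (a - 3)*(a + 2)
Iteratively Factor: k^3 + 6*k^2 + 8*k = (k + 2)*(k^2 + 4*k) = (k + 2)*(k + 4)*(k)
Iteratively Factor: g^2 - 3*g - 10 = (g - 5)*(g + 2)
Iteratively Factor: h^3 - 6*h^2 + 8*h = (h - 2)*(h^2 - 4*h) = h*(h - 2)*(h - 4)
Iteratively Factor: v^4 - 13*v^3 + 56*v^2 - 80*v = (v)*(v^3 - 13*v^2 + 56*v - 80) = v*(v - 4)*(v^2 - 9*v + 20) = v*(v - 5)*(v - 4)*(v - 4)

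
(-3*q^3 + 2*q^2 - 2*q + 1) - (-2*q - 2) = -3*q^3 + 2*q^2 + 3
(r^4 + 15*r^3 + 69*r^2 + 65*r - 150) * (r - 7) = r^5 + 8*r^4 - 36*r^3 - 418*r^2 - 605*r + 1050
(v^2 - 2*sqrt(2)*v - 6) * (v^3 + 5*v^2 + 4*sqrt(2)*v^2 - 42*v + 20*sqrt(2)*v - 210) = v^5 + 2*sqrt(2)*v^4 + 5*v^4 - 64*v^3 + 10*sqrt(2)*v^3 - 320*v^2 + 60*sqrt(2)*v^2 + 252*v + 300*sqrt(2)*v + 1260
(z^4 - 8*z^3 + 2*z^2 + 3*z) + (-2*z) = z^4 - 8*z^3 + 2*z^2 + z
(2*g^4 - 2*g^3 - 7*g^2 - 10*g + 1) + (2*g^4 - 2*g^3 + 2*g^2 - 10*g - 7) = 4*g^4 - 4*g^3 - 5*g^2 - 20*g - 6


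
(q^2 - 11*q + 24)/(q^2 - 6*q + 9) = (q - 8)/(q - 3)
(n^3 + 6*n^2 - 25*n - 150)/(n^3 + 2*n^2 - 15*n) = (n^2 + n - 30)/(n*(n - 3))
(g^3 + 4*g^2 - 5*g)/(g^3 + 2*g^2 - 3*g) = (g + 5)/(g + 3)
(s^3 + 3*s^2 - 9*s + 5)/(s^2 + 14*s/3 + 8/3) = 3*(s^3 + 3*s^2 - 9*s + 5)/(3*s^2 + 14*s + 8)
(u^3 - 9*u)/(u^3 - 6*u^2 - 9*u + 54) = u/(u - 6)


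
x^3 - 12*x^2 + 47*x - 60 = (x - 5)*(x - 4)*(x - 3)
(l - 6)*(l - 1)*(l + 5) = l^3 - 2*l^2 - 29*l + 30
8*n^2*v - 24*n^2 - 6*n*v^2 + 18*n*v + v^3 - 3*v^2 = (-4*n + v)*(-2*n + v)*(v - 3)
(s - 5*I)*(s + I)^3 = s^4 - 2*I*s^3 + 12*s^2 + 14*I*s - 5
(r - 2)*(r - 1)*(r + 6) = r^3 + 3*r^2 - 16*r + 12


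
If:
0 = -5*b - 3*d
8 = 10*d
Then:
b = -12/25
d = 4/5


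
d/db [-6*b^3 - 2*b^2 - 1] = 2*b*(-9*b - 2)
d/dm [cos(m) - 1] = -sin(m)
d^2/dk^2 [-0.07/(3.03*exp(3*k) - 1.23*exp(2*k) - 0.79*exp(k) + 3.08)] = (-0.07*(-18.18*exp(2*k) + 4.92*exp(k) + 1.58)*(-9.09*exp(2*k) + 2.46*exp(k) + 0.79)*exp(k) + (1.9089*exp(2*k) - 0.3444*exp(k) - 0.0553)*(3.03*exp(3*k) - 1.23*exp(2*k) - 0.79*exp(k) + 3.08))*exp(k)/(3.03*exp(3*k) - 1.23*exp(2*k) - 0.79*exp(k) + 3.08)^3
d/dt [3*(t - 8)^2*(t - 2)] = 9*(t - 8)*(t - 4)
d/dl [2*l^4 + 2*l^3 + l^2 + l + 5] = 8*l^3 + 6*l^2 + 2*l + 1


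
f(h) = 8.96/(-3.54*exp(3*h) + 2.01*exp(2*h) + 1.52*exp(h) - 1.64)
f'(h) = 8.96*(10.62*exp(3*h) - 4.02*exp(2*h) - 1.52*exp(h))/(-3.54*exp(3*h) + 2.01*exp(2*h) + 1.52*exp(h) - 1.64)^2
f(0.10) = -3.92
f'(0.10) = 13.31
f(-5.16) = -5.49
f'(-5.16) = -0.03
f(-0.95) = -9.37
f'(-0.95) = -5.63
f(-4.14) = -5.55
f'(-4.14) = -0.09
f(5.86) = -0.00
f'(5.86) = 0.00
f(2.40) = -0.00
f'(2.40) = 0.01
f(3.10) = -0.00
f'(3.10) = 0.00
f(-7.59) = -5.47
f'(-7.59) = -0.00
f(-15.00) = -5.46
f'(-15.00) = 0.00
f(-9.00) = -5.46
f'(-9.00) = 0.00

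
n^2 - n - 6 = (n - 3)*(n + 2)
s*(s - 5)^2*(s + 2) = s^4 - 8*s^3 + 5*s^2 + 50*s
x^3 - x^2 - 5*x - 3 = (x - 3)*(x + 1)^2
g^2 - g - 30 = (g - 6)*(g + 5)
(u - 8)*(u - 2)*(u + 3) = u^3 - 7*u^2 - 14*u + 48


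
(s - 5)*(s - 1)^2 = s^3 - 7*s^2 + 11*s - 5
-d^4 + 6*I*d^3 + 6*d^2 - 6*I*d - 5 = (d - 5*I)*(d - I)*(I*d - I)*(I*d + I)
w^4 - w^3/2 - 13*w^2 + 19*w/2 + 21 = (w - 3)*(w - 2)*(w + 1)*(w + 7/2)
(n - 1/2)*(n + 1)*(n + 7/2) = n^3 + 4*n^2 + 5*n/4 - 7/4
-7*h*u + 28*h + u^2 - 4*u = (-7*h + u)*(u - 4)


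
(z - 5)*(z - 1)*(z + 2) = z^3 - 4*z^2 - 7*z + 10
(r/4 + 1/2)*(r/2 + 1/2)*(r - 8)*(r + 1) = r^4/8 - r^3/2 - 27*r^2/8 - 19*r/4 - 2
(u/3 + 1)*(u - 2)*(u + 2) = u^3/3 + u^2 - 4*u/3 - 4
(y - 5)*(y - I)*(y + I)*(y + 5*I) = y^4 - 5*y^3 + 5*I*y^3 + y^2 - 25*I*y^2 - 5*y + 5*I*y - 25*I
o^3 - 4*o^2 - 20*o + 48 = (o - 6)*(o - 2)*(o + 4)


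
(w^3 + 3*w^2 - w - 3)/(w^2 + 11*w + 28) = (w^3 + 3*w^2 - w - 3)/(w^2 + 11*w + 28)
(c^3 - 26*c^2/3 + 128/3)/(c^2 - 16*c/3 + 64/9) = 3*(c^2 - 6*c - 16)/(3*c - 8)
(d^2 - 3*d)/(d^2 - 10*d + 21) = d/(d - 7)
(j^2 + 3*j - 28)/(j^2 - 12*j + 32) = (j + 7)/(j - 8)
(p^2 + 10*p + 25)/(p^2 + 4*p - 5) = (p + 5)/(p - 1)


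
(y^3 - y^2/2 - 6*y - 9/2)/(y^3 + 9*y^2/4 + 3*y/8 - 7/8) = 4*(2*y^2 - 3*y - 9)/(8*y^2 + 10*y - 7)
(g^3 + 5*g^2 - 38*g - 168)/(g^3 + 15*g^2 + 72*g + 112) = (g - 6)/(g + 4)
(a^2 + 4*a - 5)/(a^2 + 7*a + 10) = (a - 1)/(a + 2)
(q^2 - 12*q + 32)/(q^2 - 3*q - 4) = (q - 8)/(q + 1)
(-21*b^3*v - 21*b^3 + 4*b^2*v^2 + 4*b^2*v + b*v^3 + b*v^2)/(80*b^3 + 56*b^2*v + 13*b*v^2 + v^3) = b*(-21*b^2*v - 21*b^2 + 4*b*v^2 + 4*b*v + v^3 + v^2)/(80*b^3 + 56*b^2*v + 13*b*v^2 + v^3)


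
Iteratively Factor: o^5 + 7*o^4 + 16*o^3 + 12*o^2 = (o)*(o^4 + 7*o^3 + 16*o^2 + 12*o) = o^2*(o^3 + 7*o^2 + 16*o + 12) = o^2*(o + 2)*(o^2 + 5*o + 6) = o^2*(o + 2)^2*(o + 3)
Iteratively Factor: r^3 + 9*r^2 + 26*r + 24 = (r + 4)*(r^2 + 5*r + 6) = (r + 3)*(r + 4)*(r + 2)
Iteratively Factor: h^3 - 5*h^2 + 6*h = (h)*(h^2 - 5*h + 6) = h*(h - 2)*(h - 3)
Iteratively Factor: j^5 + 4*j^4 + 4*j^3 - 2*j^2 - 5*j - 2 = (j + 2)*(j^4 + 2*j^3 - 2*j - 1) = (j + 1)*(j + 2)*(j^3 + j^2 - j - 1) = (j + 1)^2*(j + 2)*(j^2 - 1) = (j - 1)*(j + 1)^2*(j + 2)*(j + 1)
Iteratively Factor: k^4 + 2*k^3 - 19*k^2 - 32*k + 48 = (k + 4)*(k^3 - 2*k^2 - 11*k + 12) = (k - 1)*(k + 4)*(k^2 - k - 12) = (k - 1)*(k + 3)*(k + 4)*(k - 4)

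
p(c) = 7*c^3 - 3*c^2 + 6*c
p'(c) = 21*c^2 - 6*c + 6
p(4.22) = 497.95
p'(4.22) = 354.66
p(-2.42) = -131.30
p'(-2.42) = 143.50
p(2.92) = 166.22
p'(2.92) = 167.53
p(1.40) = 21.73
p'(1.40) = 38.76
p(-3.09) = -253.71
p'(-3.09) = 225.05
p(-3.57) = -378.15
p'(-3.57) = 295.06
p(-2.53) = -147.74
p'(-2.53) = 155.60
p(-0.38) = -3.10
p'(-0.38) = 11.31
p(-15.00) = -24390.00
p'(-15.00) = 4821.00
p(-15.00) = -24390.00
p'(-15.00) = 4821.00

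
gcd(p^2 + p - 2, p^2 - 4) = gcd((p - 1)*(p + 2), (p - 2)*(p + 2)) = p + 2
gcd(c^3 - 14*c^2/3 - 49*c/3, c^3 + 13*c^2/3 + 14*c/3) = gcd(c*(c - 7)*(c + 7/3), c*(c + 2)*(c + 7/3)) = c^2 + 7*c/3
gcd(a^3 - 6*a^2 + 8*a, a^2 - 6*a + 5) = 1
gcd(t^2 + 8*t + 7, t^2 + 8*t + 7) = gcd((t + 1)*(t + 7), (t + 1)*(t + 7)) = t^2 + 8*t + 7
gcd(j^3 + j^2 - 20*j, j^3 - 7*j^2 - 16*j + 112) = j - 4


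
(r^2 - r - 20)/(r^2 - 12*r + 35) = (r + 4)/(r - 7)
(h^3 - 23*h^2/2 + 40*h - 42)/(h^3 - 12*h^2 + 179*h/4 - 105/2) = 2*(h - 2)/(2*h - 5)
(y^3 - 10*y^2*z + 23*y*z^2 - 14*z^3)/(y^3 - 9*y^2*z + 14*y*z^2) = (y - z)/y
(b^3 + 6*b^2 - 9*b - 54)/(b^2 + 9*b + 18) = b - 3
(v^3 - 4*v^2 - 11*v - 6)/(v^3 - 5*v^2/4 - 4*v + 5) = 4*(v^3 - 4*v^2 - 11*v - 6)/(4*v^3 - 5*v^2 - 16*v + 20)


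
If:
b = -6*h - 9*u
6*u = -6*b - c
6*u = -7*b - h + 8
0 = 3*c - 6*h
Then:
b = -24/5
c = -128/5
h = -64/5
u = 136/15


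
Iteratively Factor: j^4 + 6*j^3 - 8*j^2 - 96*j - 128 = (j + 4)*(j^3 + 2*j^2 - 16*j - 32) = (j + 2)*(j + 4)*(j^2 - 16) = (j - 4)*(j + 2)*(j + 4)*(j + 4)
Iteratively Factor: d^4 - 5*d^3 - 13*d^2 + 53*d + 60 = (d - 4)*(d^3 - d^2 - 17*d - 15) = (d - 4)*(d + 1)*(d^2 - 2*d - 15) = (d - 5)*(d - 4)*(d + 1)*(d + 3)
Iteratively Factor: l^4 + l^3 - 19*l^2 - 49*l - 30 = (l - 5)*(l^3 + 6*l^2 + 11*l + 6) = (l - 5)*(l + 1)*(l^2 + 5*l + 6) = (l - 5)*(l + 1)*(l + 2)*(l + 3)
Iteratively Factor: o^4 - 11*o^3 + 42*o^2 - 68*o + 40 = (o - 2)*(o^3 - 9*o^2 + 24*o - 20) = (o - 2)^2*(o^2 - 7*o + 10) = (o - 2)^3*(o - 5)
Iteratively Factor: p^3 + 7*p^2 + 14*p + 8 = (p + 2)*(p^2 + 5*p + 4) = (p + 1)*(p + 2)*(p + 4)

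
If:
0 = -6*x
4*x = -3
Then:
No Solution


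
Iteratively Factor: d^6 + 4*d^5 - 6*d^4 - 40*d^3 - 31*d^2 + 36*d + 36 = (d - 1)*(d^5 + 5*d^4 - d^3 - 41*d^2 - 72*d - 36) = (d - 1)*(d + 1)*(d^4 + 4*d^3 - 5*d^2 - 36*d - 36) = (d - 1)*(d + 1)*(d + 2)*(d^3 + 2*d^2 - 9*d - 18) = (d - 1)*(d + 1)*(d + 2)^2*(d^2 - 9) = (d - 3)*(d - 1)*(d + 1)*(d + 2)^2*(d + 3)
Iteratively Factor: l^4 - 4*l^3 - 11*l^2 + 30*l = (l - 2)*(l^3 - 2*l^2 - 15*l) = (l - 5)*(l - 2)*(l^2 + 3*l) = l*(l - 5)*(l - 2)*(l + 3)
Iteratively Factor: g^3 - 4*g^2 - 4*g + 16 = (g - 2)*(g^2 - 2*g - 8) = (g - 2)*(g + 2)*(g - 4)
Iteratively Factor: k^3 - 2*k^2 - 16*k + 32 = (k - 2)*(k^2 - 16) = (k - 4)*(k - 2)*(k + 4)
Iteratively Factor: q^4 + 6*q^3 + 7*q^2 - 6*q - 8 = (q + 2)*(q^3 + 4*q^2 - q - 4) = (q - 1)*(q + 2)*(q^2 + 5*q + 4) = (q - 1)*(q + 1)*(q + 2)*(q + 4)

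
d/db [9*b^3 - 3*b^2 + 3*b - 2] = 27*b^2 - 6*b + 3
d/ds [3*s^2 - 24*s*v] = 6*s - 24*v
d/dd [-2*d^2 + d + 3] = 1 - 4*d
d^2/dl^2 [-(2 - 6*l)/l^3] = 12*(3*l - 2)/l^5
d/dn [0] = 0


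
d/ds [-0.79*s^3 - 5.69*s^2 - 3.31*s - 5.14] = -2.37*s^2 - 11.38*s - 3.31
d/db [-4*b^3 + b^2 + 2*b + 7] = -12*b^2 + 2*b + 2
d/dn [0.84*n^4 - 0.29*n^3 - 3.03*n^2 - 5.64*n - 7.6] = 3.36*n^3 - 0.87*n^2 - 6.06*n - 5.64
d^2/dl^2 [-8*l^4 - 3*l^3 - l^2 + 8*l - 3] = -96*l^2 - 18*l - 2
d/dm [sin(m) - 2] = cos(m)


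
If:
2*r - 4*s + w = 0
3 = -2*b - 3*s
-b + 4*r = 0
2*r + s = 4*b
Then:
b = -6/25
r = -3/50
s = -21/25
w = -81/25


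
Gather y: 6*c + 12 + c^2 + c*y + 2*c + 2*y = c^2 + 8*c + y*(c + 2) + 12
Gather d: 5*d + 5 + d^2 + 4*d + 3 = d^2 + 9*d + 8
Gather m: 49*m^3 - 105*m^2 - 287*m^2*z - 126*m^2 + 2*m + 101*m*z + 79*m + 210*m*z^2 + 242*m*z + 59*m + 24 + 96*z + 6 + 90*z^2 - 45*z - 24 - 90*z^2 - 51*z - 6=49*m^3 + m^2*(-287*z - 231) + m*(210*z^2 + 343*z + 140)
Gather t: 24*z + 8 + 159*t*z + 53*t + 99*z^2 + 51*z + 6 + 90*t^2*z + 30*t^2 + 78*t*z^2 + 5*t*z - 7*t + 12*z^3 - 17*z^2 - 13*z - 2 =t^2*(90*z + 30) + t*(78*z^2 + 164*z + 46) + 12*z^3 + 82*z^2 + 62*z + 12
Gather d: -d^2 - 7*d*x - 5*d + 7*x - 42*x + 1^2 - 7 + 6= -d^2 + d*(-7*x - 5) - 35*x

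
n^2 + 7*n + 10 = (n + 2)*(n + 5)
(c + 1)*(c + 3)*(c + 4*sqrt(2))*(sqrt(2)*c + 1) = sqrt(2)*c^4 + 4*sqrt(2)*c^3 + 9*c^3 + 7*sqrt(2)*c^2 + 36*c^2 + 16*sqrt(2)*c + 27*c + 12*sqrt(2)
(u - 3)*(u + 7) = u^2 + 4*u - 21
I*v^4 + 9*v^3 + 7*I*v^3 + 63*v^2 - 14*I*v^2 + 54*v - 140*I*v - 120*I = (v + 6)*(v - 5*I)*(v - 4*I)*(I*v + I)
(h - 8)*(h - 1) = h^2 - 9*h + 8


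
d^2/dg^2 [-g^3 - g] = -6*g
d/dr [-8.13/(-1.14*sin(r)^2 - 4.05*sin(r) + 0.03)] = -(18.5364*sin(r) + 32.9265)*cos(r)/(1.14*sin(r)^2 + 4.05*sin(r) - 0.03)^2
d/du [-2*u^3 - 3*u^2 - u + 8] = -6*u^2 - 6*u - 1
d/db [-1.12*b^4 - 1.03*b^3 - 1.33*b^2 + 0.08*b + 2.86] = -4.48*b^3 - 3.09*b^2 - 2.66*b + 0.08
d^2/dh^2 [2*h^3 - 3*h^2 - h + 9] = 12*h - 6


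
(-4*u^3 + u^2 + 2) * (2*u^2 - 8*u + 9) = -8*u^5 + 34*u^4 - 44*u^3 + 13*u^2 - 16*u + 18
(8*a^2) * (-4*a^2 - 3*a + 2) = -32*a^4 - 24*a^3 + 16*a^2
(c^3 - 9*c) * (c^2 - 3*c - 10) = c^5 - 3*c^4 - 19*c^3 + 27*c^2 + 90*c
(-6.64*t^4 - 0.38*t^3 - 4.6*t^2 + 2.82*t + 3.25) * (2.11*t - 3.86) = -14.0104*t^5 + 24.8286*t^4 - 8.2392*t^3 + 23.7062*t^2 - 4.0277*t - 12.545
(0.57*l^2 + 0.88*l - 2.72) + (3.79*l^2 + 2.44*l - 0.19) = 4.36*l^2 + 3.32*l - 2.91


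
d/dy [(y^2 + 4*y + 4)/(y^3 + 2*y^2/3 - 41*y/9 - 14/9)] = 9*(-9*y^4 - 72*y^3 - 173*y^2 - 76*y + 108)/(81*y^6 + 108*y^5 - 702*y^4 - 744*y^3 + 1513*y^2 + 1148*y + 196)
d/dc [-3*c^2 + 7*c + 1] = 7 - 6*c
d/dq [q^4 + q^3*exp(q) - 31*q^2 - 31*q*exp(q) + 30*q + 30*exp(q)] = q^3*exp(q) + 4*q^3 + 3*q^2*exp(q) - 31*q*exp(q) - 62*q - exp(q) + 30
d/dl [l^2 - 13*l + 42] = 2*l - 13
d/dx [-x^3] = -3*x^2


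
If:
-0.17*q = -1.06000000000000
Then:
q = 6.24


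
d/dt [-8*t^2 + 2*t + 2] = 2 - 16*t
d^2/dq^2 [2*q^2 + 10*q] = 4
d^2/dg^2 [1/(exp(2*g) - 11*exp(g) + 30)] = ((11 - 4*exp(g))*(exp(2*g) - 11*exp(g) + 30) + 2*(2*exp(g) - 11)^2*exp(g))*exp(g)/(exp(2*g) - 11*exp(g) + 30)^3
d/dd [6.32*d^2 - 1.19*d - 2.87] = 12.64*d - 1.19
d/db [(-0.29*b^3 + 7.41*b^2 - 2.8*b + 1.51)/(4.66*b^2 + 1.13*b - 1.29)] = (-1.3514*b^4 - 0.6554*b^3 + 22.5436*b^2 - 33.191*b + 1.9057)/(21.7156*b^4 + 10.5316*b^3 - 10.7459*b^2 - 2.9154*b + 1.6641)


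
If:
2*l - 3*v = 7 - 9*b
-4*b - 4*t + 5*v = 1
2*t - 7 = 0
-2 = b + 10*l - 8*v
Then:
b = 145/96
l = 193/64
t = 7/2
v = 101/24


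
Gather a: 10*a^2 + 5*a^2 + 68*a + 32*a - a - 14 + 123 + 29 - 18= 15*a^2 + 99*a + 120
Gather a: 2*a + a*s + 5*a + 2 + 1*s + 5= a*(s + 7) + s + 7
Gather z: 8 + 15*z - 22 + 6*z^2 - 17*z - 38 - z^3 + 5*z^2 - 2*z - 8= -z^3 + 11*z^2 - 4*z - 60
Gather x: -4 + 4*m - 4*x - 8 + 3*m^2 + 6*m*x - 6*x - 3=3*m^2 + 4*m + x*(6*m - 10) - 15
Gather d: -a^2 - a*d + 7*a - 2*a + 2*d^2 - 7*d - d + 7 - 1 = -a^2 + 5*a + 2*d^2 + d*(-a - 8) + 6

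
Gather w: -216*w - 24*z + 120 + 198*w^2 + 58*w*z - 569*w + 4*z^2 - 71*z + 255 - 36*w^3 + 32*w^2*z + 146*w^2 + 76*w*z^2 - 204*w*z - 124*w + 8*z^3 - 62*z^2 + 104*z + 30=-36*w^3 + w^2*(32*z + 344) + w*(76*z^2 - 146*z - 909) + 8*z^3 - 58*z^2 + 9*z + 405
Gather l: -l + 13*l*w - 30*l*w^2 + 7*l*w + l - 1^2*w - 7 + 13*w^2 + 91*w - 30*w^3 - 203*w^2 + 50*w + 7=l*(-30*w^2 + 20*w) - 30*w^3 - 190*w^2 + 140*w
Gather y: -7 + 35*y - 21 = 35*y - 28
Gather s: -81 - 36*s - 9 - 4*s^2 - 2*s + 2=-4*s^2 - 38*s - 88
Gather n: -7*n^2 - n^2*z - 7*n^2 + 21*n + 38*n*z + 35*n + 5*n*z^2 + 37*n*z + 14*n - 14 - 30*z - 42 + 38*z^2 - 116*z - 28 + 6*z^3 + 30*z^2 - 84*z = n^2*(-z - 14) + n*(5*z^2 + 75*z + 70) + 6*z^3 + 68*z^2 - 230*z - 84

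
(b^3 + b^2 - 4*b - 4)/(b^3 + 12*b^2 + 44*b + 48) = (b^2 - b - 2)/(b^2 + 10*b + 24)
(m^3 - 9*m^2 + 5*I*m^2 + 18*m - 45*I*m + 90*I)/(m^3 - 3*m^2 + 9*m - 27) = (m^2 + m*(-6 + 5*I) - 30*I)/(m^2 + 9)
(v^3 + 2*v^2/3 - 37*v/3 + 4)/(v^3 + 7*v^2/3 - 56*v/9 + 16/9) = 3*(v - 3)/(3*v - 4)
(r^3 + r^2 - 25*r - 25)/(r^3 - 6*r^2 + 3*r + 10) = (r + 5)/(r - 2)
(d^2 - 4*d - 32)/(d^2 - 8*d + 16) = (d^2 - 4*d - 32)/(d^2 - 8*d + 16)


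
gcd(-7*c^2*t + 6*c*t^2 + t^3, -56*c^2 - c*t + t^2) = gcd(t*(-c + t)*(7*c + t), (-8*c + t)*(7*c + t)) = 7*c + t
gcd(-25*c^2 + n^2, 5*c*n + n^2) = 5*c + n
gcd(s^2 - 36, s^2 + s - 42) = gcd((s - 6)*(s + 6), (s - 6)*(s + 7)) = s - 6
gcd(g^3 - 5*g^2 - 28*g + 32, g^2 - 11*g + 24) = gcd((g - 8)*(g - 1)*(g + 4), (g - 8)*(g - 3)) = g - 8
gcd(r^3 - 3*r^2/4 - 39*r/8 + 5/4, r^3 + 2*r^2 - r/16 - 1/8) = r^2 + 7*r/4 - 1/2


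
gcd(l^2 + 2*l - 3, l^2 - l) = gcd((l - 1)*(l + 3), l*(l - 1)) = l - 1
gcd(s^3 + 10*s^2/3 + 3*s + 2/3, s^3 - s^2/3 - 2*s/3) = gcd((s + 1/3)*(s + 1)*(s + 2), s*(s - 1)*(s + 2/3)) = 1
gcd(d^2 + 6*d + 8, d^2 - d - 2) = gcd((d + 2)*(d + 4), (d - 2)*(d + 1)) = 1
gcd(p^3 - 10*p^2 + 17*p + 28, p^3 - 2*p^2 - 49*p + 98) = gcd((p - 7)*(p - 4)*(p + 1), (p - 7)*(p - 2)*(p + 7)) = p - 7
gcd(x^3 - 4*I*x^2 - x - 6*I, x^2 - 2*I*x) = x - 2*I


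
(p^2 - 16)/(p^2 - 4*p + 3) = (p^2 - 16)/(p^2 - 4*p + 3)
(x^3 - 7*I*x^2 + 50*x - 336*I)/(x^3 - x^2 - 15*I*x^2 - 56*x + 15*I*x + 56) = (x^2 + I*x + 42)/(x^2 - x*(1 + 7*I) + 7*I)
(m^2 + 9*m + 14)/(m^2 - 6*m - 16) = (m + 7)/(m - 8)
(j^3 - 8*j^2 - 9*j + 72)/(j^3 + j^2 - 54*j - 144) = (j - 3)/(j + 6)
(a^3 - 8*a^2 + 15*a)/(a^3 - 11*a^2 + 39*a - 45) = a/(a - 3)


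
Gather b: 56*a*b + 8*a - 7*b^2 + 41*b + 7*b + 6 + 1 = 8*a - 7*b^2 + b*(56*a + 48) + 7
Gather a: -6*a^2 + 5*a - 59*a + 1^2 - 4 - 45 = -6*a^2 - 54*a - 48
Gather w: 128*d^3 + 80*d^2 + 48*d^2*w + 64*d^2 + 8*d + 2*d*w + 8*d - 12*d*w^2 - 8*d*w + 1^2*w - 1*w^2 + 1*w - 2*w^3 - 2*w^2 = 128*d^3 + 144*d^2 + 16*d - 2*w^3 + w^2*(-12*d - 3) + w*(48*d^2 - 6*d + 2)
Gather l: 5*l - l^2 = -l^2 + 5*l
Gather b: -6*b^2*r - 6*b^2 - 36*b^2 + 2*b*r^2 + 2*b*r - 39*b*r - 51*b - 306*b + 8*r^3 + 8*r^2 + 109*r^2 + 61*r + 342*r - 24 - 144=b^2*(-6*r - 42) + b*(2*r^2 - 37*r - 357) + 8*r^3 + 117*r^2 + 403*r - 168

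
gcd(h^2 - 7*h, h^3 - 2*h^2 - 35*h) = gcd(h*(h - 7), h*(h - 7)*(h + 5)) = h^2 - 7*h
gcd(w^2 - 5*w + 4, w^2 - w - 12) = w - 4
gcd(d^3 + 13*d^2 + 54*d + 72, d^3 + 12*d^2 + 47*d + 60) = d^2 + 7*d + 12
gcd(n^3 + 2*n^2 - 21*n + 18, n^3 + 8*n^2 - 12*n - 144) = n + 6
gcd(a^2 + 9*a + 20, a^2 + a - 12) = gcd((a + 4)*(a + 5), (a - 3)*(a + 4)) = a + 4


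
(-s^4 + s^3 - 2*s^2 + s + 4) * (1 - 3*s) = 3*s^5 - 4*s^4 + 7*s^3 - 5*s^2 - 11*s + 4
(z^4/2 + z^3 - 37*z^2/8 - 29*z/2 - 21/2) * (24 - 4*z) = -2*z^5 + 8*z^4 + 85*z^3/2 - 53*z^2 - 306*z - 252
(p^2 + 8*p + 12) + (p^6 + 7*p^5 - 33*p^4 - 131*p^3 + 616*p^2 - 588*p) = p^6 + 7*p^5 - 33*p^4 - 131*p^3 + 617*p^2 - 580*p + 12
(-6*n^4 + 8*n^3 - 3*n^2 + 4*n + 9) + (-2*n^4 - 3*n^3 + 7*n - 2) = -8*n^4 + 5*n^3 - 3*n^2 + 11*n + 7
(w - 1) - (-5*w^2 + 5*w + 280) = 5*w^2 - 4*w - 281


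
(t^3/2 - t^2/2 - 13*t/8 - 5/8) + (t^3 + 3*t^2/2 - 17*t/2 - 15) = 3*t^3/2 + t^2 - 81*t/8 - 125/8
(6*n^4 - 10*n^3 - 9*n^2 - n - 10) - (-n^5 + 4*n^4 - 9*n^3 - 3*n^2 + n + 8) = n^5 + 2*n^4 - n^3 - 6*n^2 - 2*n - 18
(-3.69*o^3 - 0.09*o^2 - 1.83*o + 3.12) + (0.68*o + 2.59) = -3.69*o^3 - 0.09*o^2 - 1.15*o + 5.71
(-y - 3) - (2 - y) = -5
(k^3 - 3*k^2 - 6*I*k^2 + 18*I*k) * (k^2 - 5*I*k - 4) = k^5 - 3*k^4 - 11*I*k^4 - 34*k^3 + 33*I*k^3 + 102*k^2 + 24*I*k^2 - 72*I*k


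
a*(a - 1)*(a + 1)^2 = a^4 + a^3 - a^2 - a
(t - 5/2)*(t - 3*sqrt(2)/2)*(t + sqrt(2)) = t^3 - 5*t^2/2 - sqrt(2)*t^2/2 - 3*t + 5*sqrt(2)*t/4 + 15/2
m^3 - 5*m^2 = m^2*(m - 5)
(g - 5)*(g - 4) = g^2 - 9*g + 20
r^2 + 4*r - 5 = (r - 1)*(r + 5)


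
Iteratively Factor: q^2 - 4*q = (q - 4)*(q)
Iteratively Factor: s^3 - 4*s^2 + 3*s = (s - 3)*(s^2 - s) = s*(s - 3)*(s - 1)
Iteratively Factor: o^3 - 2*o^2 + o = (o - 1)*(o^2 - o) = o*(o - 1)*(o - 1)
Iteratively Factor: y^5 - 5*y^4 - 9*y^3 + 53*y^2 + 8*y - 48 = (y - 4)*(y^4 - y^3 - 13*y^2 + y + 12) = (y - 4)*(y + 3)*(y^3 - 4*y^2 - y + 4) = (y - 4)^2*(y + 3)*(y^2 - 1) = (y - 4)^2*(y + 1)*(y + 3)*(y - 1)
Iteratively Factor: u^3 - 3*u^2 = (u - 3)*(u^2) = u*(u - 3)*(u)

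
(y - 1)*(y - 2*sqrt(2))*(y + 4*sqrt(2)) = y^3 - y^2 + 2*sqrt(2)*y^2 - 16*y - 2*sqrt(2)*y + 16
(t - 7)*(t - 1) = t^2 - 8*t + 7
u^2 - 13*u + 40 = (u - 8)*(u - 5)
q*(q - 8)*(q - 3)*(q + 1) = q^4 - 10*q^3 + 13*q^2 + 24*q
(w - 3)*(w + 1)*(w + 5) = w^3 + 3*w^2 - 13*w - 15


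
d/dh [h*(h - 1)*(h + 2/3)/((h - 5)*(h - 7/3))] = (9*h^4 - 132*h^3 + 343*h^2 - 70*h - 70)/(9*h^4 - 132*h^3 + 694*h^2 - 1540*h + 1225)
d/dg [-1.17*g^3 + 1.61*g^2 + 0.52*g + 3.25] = -3.51*g^2 + 3.22*g + 0.52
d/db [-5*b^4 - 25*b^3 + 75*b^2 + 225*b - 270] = -20*b^3 - 75*b^2 + 150*b + 225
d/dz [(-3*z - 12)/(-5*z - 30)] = 6/(5*(z + 6)^2)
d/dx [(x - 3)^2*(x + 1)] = (x - 3)*(3*x - 1)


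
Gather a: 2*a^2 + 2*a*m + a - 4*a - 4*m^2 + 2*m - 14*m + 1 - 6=2*a^2 + a*(2*m - 3) - 4*m^2 - 12*m - 5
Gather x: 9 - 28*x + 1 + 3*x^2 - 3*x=3*x^2 - 31*x + 10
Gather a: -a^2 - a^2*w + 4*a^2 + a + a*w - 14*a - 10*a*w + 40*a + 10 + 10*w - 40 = a^2*(3 - w) + a*(27 - 9*w) + 10*w - 30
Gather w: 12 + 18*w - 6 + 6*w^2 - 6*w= 6*w^2 + 12*w + 6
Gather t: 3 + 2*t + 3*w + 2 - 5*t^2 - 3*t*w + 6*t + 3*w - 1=-5*t^2 + t*(8 - 3*w) + 6*w + 4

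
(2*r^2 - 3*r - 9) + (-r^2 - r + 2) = r^2 - 4*r - 7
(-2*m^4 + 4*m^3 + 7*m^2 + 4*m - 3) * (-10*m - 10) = 20*m^5 - 20*m^4 - 110*m^3 - 110*m^2 - 10*m + 30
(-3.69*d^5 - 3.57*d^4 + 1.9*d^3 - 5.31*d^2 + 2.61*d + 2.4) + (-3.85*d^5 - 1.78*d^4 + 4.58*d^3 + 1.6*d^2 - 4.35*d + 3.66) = -7.54*d^5 - 5.35*d^4 + 6.48*d^3 - 3.71*d^2 - 1.74*d + 6.06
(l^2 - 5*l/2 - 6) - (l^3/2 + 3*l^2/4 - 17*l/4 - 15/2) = -l^3/2 + l^2/4 + 7*l/4 + 3/2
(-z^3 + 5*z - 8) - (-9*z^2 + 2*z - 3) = -z^3 + 9*z^2 + 3*z - 5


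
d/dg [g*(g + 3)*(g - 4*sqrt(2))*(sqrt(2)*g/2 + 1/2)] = 2*sqrt(2)*g^3 - 21*g^2/2 + 9*sqrt(2)*g^2/2 - 21*g - 4*sqrt(2)*g - 6*sqrt(2)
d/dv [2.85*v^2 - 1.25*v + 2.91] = 5.7*v - 1.25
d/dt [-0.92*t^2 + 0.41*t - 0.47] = 0.41 - 1.84*t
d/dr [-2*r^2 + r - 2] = 1 - 4*r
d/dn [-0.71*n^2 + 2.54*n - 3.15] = 2.54 - 1.42*n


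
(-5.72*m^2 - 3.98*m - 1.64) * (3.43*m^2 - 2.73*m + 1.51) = -19.6196*m^4 + 1.9642*m^3 - 3.397*m^2 - 1.5326*m - 2.4764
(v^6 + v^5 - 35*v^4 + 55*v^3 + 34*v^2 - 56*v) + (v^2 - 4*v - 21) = v^6 + v^5 - 35*v^4 + 55*v^3 + 35*v^2 - 60*v - 21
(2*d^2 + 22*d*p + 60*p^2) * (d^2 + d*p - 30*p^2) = 2*d^4 + 24*d^3*p + 22*d^2*p^2 - 600*d*p^3 - 1800*p^4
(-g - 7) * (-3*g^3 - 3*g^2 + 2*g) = 3*g^4 + 24*g^3 + 19*g^2 - 14*g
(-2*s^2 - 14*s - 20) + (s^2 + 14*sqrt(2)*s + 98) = -s^2 - 14*s + 14*sqrt(2)*s + 78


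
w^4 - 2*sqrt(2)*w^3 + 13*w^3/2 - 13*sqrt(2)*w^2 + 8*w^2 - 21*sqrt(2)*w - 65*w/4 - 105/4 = (w + 3)*(w + 7/2)*(w - 5*sqrt(2)/2)*(w + sqrt(2)/2)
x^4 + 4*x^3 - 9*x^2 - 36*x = x*(x - 3)*(x + 3)*(x + 4)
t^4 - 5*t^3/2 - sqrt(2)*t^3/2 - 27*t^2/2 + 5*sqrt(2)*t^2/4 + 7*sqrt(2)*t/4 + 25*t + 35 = (t - 7/2)*(t + 1)*(t - 5*sqrt(2)/2)*(t + 2*sqrt(2))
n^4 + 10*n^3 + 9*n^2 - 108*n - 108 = (n - 3)*(n + 1)*(n + 6)^2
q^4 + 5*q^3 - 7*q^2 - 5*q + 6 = (q - 1)^2*(q + 1)*(q + 6)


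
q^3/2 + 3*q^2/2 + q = q*(q/2 + 1/2)*(q + 2)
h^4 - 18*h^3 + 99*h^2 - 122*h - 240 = (h - 8)*(h - 6)*(h - 5)*(h + 1)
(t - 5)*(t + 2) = t^2 - 3*t - 10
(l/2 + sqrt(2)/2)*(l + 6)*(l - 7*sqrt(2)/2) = l^3/2 - 5*sqrt(2)*l^2/4 + 3*l^2 - 15*sqrt(2)*l/2 - 7*l/2 - 21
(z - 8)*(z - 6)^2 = z^3 - 20*z^2 + 132*z - 288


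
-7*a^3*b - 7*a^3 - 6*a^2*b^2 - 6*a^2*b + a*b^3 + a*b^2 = (-7*a + b)*(a + b)*(a*b + a)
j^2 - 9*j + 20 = (j - 5)*(j - 4)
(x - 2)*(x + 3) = x^2 + x - 6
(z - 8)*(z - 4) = z^2 - 12*z + 32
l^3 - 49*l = l*(l - 7)*(l + 7)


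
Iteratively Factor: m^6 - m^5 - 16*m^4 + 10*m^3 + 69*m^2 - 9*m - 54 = (m + 1)*(m^5 - 2*m^4 - 14*m^3 + 24*m^2 + 45*m - 54) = (m - 3)*(m + 1)*(m^4 + m^3 - 11*m^2 - 9*m + 18) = (m - 3)^2*(m + 1)*(m^3 + 4*m^2 + m - 6) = (m - 3)^2*(m + 1)*(m + 2)*(m^2 + 2*m - 3) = (m - 3)^2*(m + 1)*(m + 2)*(m + 3)*(m - 1)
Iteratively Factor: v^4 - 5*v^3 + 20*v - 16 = (v - 1)*(v^3 - 4*v^2 - 4*v + 16) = (v - 4)*(v - 1)*(v^2 - 4) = (v - 4)*(v - 2)*(v - 1)*(v + 2)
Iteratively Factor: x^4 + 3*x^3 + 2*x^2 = (x + 1)*(x^3 + 2*x^2) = x*(x + 1)*(x^2 + 2*x) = x*(x + 1)*(x + 2)*(x)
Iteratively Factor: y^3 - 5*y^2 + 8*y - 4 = (y - 1)*(y^2 - 4*y + 4) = (y - 2)*(y - 1)*(y - 2)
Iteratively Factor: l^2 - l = (l - 1)*(l)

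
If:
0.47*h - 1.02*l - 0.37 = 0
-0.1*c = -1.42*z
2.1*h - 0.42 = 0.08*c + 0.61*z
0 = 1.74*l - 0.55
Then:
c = 21.75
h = 1.47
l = 0.32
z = 1.53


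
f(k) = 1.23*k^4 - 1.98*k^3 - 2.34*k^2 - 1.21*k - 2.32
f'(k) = 4.92*k^3 - 5.94*k^2 - 4.68*k - 1.21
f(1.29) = -8.62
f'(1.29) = -6.57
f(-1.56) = 8.67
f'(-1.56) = -27.04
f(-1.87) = 19.75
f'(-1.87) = -45.40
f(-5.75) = 1648.24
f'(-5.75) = -1106.03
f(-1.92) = 22.11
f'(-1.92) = -48.94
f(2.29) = -7.31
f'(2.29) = 16.01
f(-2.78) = 98.97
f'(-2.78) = -139.81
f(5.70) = 846.46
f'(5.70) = 690.27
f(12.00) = 21730.04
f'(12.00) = 7589.03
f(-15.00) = 68440.58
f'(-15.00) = -17872.51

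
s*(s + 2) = s^2 + 2*s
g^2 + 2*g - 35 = (g - 5)*(g + 7)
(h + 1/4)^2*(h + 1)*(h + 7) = h^4 + 17*h^3/2 + 177*h^2/16 + 4*h + 7/16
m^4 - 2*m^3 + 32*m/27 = m*(m - 4/3)^2*(m + 2/3)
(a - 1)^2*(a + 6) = a^3 + 4*a^2 - 11*a + 6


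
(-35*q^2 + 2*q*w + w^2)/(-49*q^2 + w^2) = (5*q - w)/(7*q - w)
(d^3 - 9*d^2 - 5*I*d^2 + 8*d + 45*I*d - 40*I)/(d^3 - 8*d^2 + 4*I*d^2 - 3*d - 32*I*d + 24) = (d^2 - d*(1 + 5*I) + 5*I)/(d^2 + 4*I*d - 3)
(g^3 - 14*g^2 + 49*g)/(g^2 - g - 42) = g*(g - 7)/(g + 6)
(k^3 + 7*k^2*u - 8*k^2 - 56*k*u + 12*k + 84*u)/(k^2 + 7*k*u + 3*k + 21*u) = (k^2 - 8*k + 12)/(k + 3)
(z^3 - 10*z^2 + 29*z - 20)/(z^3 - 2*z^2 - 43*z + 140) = (z - 1)/(z + 7)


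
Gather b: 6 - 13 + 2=-5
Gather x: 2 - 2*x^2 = 2 - 2*x^2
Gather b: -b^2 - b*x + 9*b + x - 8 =-b^2 + b*(9 - x) + x - 8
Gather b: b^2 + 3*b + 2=b^2 + 3*b + 2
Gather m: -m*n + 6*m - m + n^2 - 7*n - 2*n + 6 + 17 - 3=m*(5 - n) + n^2 - 9*n + 20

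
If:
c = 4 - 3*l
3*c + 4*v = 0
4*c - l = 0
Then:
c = 4/13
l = 16/13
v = -3/13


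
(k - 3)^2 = k^2 - 6*k + 9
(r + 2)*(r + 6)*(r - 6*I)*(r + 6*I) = r^4 + 8*r^3 + 48*r^2 + 288*r + 432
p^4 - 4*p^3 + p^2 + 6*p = p*(p - 3)*(p - 2)*(p + 1)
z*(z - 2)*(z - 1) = z^3 - 3*z^2 + 2*z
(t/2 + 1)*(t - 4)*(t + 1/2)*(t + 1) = t^4/2 - t^3/4 - 21*t^2/4 - 13*t/2 - 2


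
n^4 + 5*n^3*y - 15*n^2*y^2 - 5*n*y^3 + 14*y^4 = (n - 2*y)*(n - y)*(n + y)*(n + 7*y)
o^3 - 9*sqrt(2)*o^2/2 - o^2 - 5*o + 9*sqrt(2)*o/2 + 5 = (o - 1)*(o - 5*sqrt(2))*(o + sqrt(2)/2)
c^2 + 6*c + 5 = (c + 1)*(c + 5)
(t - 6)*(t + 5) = t^2 - t - 30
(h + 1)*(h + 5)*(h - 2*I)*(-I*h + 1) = -I*h^4 - h^3 - 6*I*h^3 - 6*h^2 - 7*I*h^2 - 5*h - 12*I*h - 10*I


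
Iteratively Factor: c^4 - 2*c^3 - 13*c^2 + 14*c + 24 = (c - 2)*(c^3 - 13*c - 12) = (c - 2)*(c + 1)*(c^2 - c - 12) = (c - 4)*(c - 2)*(c + 1)*(c + 3)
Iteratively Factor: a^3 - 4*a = (a + 2)*(a^2 - 2*a) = a*(a + 2)*(a - 2)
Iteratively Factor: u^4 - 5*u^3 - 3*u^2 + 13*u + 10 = (u - 2)*(u^3 - 3*u^2 - 9*u - 5) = (u - 2)*(u + 1)*(u^2 - 4*u - 5) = (u - 5)*(u - 2)*(u + 1)*(u + 1)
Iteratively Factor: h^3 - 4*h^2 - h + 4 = (h - 4)*(h^2 - 1) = (h - 4)*(h - 1)*(h + 1)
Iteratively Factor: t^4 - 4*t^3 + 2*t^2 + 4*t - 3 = (t - 1)*(t^3 - 3*t^2 - t + 3) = (t - 1)*(t + 1)*(t^2 - 4*t + 3) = (t - 1)^2*(t + 1)*(t - 3)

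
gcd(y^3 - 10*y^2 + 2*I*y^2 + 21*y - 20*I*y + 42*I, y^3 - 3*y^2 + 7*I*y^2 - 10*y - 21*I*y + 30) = y^2 + y*(-3 + 2*I) - 6*I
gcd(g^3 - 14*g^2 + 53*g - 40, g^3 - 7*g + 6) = g - 1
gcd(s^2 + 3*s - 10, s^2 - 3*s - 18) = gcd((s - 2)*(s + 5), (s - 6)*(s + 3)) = 1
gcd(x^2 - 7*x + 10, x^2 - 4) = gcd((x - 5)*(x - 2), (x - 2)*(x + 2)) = x - 2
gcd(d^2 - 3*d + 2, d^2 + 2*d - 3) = d - 1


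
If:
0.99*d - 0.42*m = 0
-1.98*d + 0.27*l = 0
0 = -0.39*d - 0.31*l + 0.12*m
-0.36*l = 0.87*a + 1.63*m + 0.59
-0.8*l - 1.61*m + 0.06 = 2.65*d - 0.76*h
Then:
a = -0.68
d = 0.00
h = -0.08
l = 0.00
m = 0.00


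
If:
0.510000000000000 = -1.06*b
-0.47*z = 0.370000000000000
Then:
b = -0.48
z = -0.79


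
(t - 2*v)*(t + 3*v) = t^2 + t*v - 6*v^2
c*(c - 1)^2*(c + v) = c^4 + c^3*v - 2*c^3 - 2*c^2*v + c^2 + c*v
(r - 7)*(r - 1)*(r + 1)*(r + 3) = r^4 - 4*r^3 - 22*r^2 + 4*r + 21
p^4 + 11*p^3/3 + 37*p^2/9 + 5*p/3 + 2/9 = (p + 1/3)^2*(p + 1)*(p + 2)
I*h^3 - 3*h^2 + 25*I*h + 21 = (h - 3*I)*(h + 7*I)*(I*h + 1)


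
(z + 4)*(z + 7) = z^2 + 11*z + 28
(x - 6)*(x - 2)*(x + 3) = x^3 - 5*x^2 - 12*x + 36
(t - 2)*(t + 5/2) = t^2 + t/2 - 5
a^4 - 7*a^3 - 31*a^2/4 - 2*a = a*(a - 8)*(a + 1/2)^2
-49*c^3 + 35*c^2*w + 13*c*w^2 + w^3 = (-c + w)*(7*c + w)^2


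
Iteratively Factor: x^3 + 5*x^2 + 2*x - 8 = (x - 1)*(x^2 + 6*x + 8) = (x - 1)*(x + 4)*(x + 2)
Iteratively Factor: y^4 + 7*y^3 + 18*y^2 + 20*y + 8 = (y + 2)*(y^3 + 5*y^2 + 8*y + 4) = (y + 2)^2*(y^2 + 3*y + 2) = (y + 2)^3*(y + 1)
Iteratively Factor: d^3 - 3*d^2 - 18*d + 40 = (d - 5)*(d^2 + 2*d - 8) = (d - 5)*(d - 2)*(d + 4)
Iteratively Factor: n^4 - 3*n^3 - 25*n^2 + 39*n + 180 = (n + 3)*(n^3 - 6*n^2 - 7*n + 60) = (n - 4)*(n + 3)*(n^2 - 2*n - 15) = (n - 5)*(n - 4)*(n + 3)*(n + 3)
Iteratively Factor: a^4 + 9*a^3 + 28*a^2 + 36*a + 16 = (a + 2)*(a^3 + 7*a^2 + 14*a + 8) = (a + 2)*(a + 4)*(a^2 + 3*a + 2) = (a + 1)*(a + 2)*(a + 4)*(a + 2)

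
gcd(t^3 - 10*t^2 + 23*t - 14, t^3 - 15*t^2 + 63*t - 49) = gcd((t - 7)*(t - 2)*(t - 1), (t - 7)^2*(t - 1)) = t^2 - 8*t + 7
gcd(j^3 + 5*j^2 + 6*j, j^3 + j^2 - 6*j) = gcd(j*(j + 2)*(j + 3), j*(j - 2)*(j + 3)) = j^2 + 3*j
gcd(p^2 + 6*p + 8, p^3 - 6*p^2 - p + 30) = p + 2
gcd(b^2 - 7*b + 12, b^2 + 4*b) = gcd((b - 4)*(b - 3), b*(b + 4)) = 1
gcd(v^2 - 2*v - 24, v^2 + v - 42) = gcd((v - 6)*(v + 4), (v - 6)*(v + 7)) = v - 6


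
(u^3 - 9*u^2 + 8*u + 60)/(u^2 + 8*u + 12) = (u^2 - 11*u + 30)/(u + 6)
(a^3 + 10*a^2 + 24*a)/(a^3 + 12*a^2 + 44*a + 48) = a/(a + 2)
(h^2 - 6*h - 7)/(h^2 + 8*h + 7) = (h - 7)/(h + 7)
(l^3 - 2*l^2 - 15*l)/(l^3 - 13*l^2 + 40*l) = (l + 3)/(l - 8)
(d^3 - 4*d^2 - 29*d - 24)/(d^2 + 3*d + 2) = (d^2 - 5*d - 24)/(d + 2)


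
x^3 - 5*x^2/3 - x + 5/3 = (x - 5/3)*(x - 1)*(x + 1)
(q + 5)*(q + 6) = q^2 + 11*q + 30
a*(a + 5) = a^2 + 5*a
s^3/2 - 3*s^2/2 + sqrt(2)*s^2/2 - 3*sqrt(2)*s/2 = s*(s/2 + sqrt(2)/2)*(s - 3)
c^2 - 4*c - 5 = (c - 5)*(c + 1)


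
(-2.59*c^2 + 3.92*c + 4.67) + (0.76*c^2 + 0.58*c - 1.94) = -1.83*c^2 + 4.5*c + 2.73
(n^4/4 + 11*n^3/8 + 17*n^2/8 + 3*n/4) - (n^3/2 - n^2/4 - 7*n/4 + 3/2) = n^4/4 + 7*n^3/8 + 19*n^2/8 + 5*n/2 - 3/2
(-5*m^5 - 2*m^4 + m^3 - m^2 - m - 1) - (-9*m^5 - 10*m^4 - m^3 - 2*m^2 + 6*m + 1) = 4*m^5 + 8*m^4 + 2*m^3 + m^2 - 7*m - 2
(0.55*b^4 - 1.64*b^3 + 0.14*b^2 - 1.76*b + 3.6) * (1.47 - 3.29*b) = -1.8095*b^5 + 6.2041*b^4 - 2.8714*b^3 + 5.9962*b^2 - 14.4312*b + 5.292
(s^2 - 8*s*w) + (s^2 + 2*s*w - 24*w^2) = 2*s^2 - 6*s*w - 24*w^2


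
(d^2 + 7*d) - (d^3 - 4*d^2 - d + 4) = -d^3 + 5*d^2 + 8*d - 4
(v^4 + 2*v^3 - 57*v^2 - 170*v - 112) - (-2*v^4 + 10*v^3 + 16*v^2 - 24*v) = 3*v^4 - 8*v^3 - 73*v^2 - 146*v - 112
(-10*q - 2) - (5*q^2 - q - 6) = -5*q^2 - 9*q + 4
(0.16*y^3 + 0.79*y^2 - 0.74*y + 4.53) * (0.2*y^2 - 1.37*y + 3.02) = 0.032*y^5 - 0.0612*y^4 - 0.7471*y^3 + 4.3056*y^2 - 8.4409*y + 13.6806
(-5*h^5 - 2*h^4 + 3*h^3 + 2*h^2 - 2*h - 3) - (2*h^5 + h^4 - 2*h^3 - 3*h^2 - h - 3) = -7*h^5 - 3*h^4 + 5*h^3 + 5*h^2 - h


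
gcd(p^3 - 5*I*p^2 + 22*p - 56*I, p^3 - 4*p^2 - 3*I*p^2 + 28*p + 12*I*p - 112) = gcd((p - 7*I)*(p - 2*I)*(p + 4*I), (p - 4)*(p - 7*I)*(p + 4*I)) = p^2 - 3*I*p + 28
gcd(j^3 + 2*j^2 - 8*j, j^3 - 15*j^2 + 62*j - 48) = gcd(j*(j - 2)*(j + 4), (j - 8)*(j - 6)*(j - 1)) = 1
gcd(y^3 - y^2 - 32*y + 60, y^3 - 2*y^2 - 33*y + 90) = y^2 + y - 30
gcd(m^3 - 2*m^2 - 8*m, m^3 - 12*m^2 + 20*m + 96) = m + 2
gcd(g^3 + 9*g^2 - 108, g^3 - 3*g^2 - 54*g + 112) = 1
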